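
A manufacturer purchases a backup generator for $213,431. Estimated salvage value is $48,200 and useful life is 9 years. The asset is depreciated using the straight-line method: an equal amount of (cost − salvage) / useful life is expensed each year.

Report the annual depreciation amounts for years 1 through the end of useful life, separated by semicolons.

$18,359; $18,359; $18,359; $18,359; $18,359; $18,359; $18,359; $18,359; $18,359

Depreciable base = $213,431 − $48,200 = $165,231.
Annual expense = $165,231 / 9 = $18,359.
End of year 1: book value $195,072.
End of year 2: book value $176,713.
End of year 3: book value $158,354.
End of year 4: book value $139,995.
End of year 5: book value $121,636.
End of year 6: book value $103,277.
End of year 7: book value $84,918.
End of year 8: book value $66,559.
End of year 9: book value $48,200.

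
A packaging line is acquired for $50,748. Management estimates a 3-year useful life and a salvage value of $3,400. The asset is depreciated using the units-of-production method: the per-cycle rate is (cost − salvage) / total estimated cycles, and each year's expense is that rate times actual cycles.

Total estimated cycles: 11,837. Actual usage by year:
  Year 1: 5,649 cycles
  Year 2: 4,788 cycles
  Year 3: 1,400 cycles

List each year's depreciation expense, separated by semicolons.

$22,596; $19,152; $5,600

Depreciable base = $50,748 − $3,400 = $47,348.
Rate = $47,348 / 11,837 cycles = $4 per cycle.
Year 1: 5,649 × $4 = $22,596. Book value $28,152.
Year 2: 4,788 × $4 = $19,152. Book value $9,000.
Year 3: 1,400 × $4 = $5,600. Book value $3,400.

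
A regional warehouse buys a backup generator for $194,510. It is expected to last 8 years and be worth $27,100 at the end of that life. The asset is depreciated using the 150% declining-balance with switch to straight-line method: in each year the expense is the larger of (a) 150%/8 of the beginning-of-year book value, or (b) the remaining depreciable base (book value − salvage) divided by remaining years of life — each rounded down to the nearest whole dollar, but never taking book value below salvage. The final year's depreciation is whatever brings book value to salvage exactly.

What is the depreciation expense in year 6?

Depreciable base = $194,510 − $27,100 = $167,410.
Year 1: DB = ⌊$194,510 × 150%/8⌋ = $36,470; SL = ⌊$167,410/8⌋ = $20,926 → take DB $36,470. Book value $158,040.
Year 2: DB = ⌊$158,040 × 150%/8⌋ = $29,632; SL = ⌊$130,940/7⌋ = $18,705 → take DB $29,632. Book value $128,408.
Year 3: DB = ⌊$128,408 × 150%/8⌋ = $24,076; SL = ⌊$101,308/6⌋ = $16,884 → take DB $24,076. Book value $104,332.
Year 4: DB = ⌊$104,332 × 150%/8⌋ = $19,562; SL = ⌊$77,232/5⌋ = $15,446 → take DB $19,562. Book value $84,770.
Year 5: DB = ⌊$84,770 × 150%/8⌋ = $15,894; SL = ⌊$57,670/4⌋ = $14,417 → take DB $15,894. Book value $68,876.
Year 6: DB = ⌊$68,876 × 150%/8⌋ = $12,914; SL = ⌊$41,776/3⌋ = $13,925 → take SL $13,925. Book value $54,951.

$13,925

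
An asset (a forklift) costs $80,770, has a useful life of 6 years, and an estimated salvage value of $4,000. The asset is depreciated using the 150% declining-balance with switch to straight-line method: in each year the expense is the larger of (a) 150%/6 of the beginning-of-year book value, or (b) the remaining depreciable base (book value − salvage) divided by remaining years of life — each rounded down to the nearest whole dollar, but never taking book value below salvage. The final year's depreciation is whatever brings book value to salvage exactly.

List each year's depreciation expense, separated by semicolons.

$20,192; $15,144; $11,358; $10,025; $10,025; $10,026

Depreciable base = $80,770 − $4,000 = $76,770.
Year 1: DB = ⌊$80,770 × 150%/6⌋ = $20,192; SL = ⌊$76,770/6⌋ = $12,795 → take DB $20,192. Book value $60,578.
Year 2: DB = ⌊$60,578 × 150%/6⌋ = $15,144; SL = ⌊$56,578/5⌋ = $11,315 → take DB $15,144. Book value $45,434.
Year 3: DB = ⌊$45,434 × 150%/6⌋ = $11,358; SL = ⌊$41,434/4⌋ = $10,358 → take DB $11,358. Book value $34,076.
Year 4: DB = ⌊$34,076 × 150%/6⌋ = $8,519; SL = ⌊$30,076/3⌋ = $10,025 → take SL $10,025. Book value $24,051.
Year 5: DB = ⌊$24,051 × 150%/6⌋ = $6,012; SL = ⌊$20,051/2⌋ = $10,025 → take SL $10,025. Book value $14,026.
Year 6 (final): $14,026 − $4,000 = $10,026. Book value $4,000.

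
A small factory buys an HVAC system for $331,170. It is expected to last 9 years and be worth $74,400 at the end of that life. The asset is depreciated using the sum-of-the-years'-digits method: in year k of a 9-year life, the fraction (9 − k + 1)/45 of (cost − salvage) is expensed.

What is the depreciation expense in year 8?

Depreciable base = $331,170 − $74,400 = $256,770.
Sum of the years' digits = 9+8+7+6+5+4+3+2+1 = 45.
Year 1: $256,770 × 9/45 = $51,354. Book value $279,816.
Year 2: $256,770 × 8/45 = $45,648. Book value $234,168.
Year 3: $256,770 × 7/45 = $39,942. Book value $194,226.
Year 4: $256,770 × 6/45 = $34,236. Book value $159,990.
Year 5: $256,770 × 5/45 = $28,530. Book value $131,460.
Year 6: $256,770 × 4/45 = $22,824. Book value $108,636.
Year 7: $256,770 × 3/45 = $17,118. Book value $91,518.
Year 8: $256,770 × 2/45 = $11,412. Book value $80,106.

$11,412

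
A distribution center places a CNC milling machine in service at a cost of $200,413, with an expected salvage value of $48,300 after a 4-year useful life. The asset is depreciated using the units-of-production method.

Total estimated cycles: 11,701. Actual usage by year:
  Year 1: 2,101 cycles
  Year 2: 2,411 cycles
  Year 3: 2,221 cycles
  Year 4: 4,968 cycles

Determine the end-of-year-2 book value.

$141,757

Depreciable base = $200,413 − $48,300 = $152,113.
Rate = $152,113 / 11,701 cycles = $13 per cycle.
Year 1: 2,101 × $13 = $27,313. Book value $173,100.
Year 2: 2,411 × $13 = $31,343. Book value $141,757.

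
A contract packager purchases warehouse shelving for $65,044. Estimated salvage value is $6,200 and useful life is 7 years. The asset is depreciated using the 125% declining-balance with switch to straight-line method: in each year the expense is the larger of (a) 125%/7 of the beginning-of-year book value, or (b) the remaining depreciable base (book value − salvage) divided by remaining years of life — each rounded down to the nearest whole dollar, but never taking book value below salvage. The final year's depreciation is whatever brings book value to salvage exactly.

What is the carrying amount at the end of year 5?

$21,126

Depreciable base = $65,044 − $6,200 = $58,844.
Year 1: DB = ⌊$65,044 × 125%/7⌋ = $11,615; SL = ⌊$58,844/7⌋ = $8,406 → take DB $11,615. Book value $53,429.
Year 2: DB = ⌊$53,429 × 125%/7⌋ = $9,540; SL = ⌊$47,229/6⌋ = $7,871 → take DB $9,540. Book value $43,889.
Year 3: DB = ⌊$43,889 × 125%/7⌋ = $7,837; SL = ⌊$37,689/5⌋ = $7,537 → take DB $7,837. Book value $36,052.
Year 4: DB = ⌊$36,052 × 125%/7⌋ = $6,437; SL = ⌊$29,852/4⌋ = $7,463 → take SL $7,463. Book value $28,589.
Year 5: DB = ⌊$28,589 × 125%/7⌋ = $5,105; SL = ⌊$22,389/3⌋ = $7,463 → take SL $7,463. Book value $21,126.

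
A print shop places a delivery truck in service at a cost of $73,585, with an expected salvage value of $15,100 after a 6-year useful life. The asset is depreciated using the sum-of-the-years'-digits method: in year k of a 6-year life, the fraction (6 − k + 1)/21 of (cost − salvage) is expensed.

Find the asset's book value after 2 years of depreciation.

$42,950

Depreciable base = $73,585 − $15,100 = $58,485.
Sum of the years' digits = 6+5+4+3+2+1 = 21.
Year 1: $58,485 × 6/21 = $16,710. Book value $56,875.
Year 2: $58,485 × 5/21 = $13,925. Book value $42,950.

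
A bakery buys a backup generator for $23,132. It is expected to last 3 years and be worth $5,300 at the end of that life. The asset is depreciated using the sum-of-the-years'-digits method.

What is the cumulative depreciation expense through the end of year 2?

Depreciable base = $23,132 − $5,300 = $17,832.
Sum of the years' digits = 3+2+1 = 6.
Year 1: $17,832 × 3/6 = $8,916. Book value $14,216.
Year 2: $17,832 × 2/6 = $5,944. Book value $8,272.
Accumulated through year 2 = $23,132 − $8,272 = $14,860.

$14,860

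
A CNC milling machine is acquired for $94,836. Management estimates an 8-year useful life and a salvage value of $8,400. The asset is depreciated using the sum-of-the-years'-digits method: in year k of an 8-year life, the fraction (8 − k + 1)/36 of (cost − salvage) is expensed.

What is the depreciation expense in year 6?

Depreciable base = $94,836 − $8,400 = $86,436.
Sum of the years' digits = 8+7+6+5+4+3+2+1 = 36.
Year 1: $86,436 × 8/36 = $19,208. Book value $75,628.
Year 2: $86,436 × 7/36 = $16,807. Book value $58,821.
Year 3: $86,436 × 6/36 = $14,406. Book value $44,415.
Year 4: $86,436 × 5/36 = $12,005. Book value $32,410.
Year 5: $86,436 × 4/36 = $9,604. Book value $22,806.
Year 6: $86,436 × 3/36 = $7,203. Book value $15,603.

$7,203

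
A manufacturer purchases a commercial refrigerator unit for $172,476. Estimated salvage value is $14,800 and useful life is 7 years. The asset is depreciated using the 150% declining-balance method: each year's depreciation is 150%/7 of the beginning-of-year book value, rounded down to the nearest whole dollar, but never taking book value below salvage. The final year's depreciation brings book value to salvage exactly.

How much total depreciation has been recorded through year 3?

Depreciable base = $172,476 − $14,800 = $157,676.
Year 1: ⌊$172,476 × 150%/7⌋ = $36,959. Book value $135,517.
Year 2: ⌊$135,517 × 150%/7⌋ = $29,039. Book value $106,478.
Year 3: ⌊$106,478 × 150%/7⌋ = $22,816. Book value $83,662.
Accumulated through year 3 = $172,476 − $83,662 = $88,814.

$88,814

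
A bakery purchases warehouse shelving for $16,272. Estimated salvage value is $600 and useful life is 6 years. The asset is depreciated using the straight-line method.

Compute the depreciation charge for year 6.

Depreciable base = $16,272 − $600 = $15,672.
Annual expense = $15,672 / 6 = $2,612.

$2,612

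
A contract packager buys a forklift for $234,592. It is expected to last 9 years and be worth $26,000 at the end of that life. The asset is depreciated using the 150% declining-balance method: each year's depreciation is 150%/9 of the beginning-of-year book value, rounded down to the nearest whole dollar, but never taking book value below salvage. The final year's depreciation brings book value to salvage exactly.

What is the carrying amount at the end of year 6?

$78,566

Depreciable base = $234,592 − $26,000 = $208,592.
Year 1: ⌊$234,592 × 150%/9⌋ = $39,098. Book value $195,494.
Year 2: ⌊$195,494 × 150%/9⌋ = $32,582. Book value $162,912.
Year 3: ⌊$162,912 × 150%/9⌋ = $27,152. Book value $135,760.
Year 4: ⌊$135,760 × 150%/9⌋ = $22,626. Book value $113,134.
Year 5: ⌊$113,134 × 150%/9⌋ = $18,855. Book value $94,279.
Year 6: ⌊$94,279 × 150%/9⌋ = $15,713. Book value $78,566.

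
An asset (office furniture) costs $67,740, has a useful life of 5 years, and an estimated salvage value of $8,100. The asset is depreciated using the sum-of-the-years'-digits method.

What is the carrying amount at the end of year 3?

Depreciable base = $67,740 − $8,100 = $59,640.
Sum of the years' digits = 5+4+3+2+1 = 15.
Year 1: $59,640 × 5/15 = $19,880. Book value $47,860.
Year 2: $59,640 × 4/15 = $15,904. Book value $31,956.
Year 3: $59,640 × 3/15 = $11,928. Book value $20,028.

$20,028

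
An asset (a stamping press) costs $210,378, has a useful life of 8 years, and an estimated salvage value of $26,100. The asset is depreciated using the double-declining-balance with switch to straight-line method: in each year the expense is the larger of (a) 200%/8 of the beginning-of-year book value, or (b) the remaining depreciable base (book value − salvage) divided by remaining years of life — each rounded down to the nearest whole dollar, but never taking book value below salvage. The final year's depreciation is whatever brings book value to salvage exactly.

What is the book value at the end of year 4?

Depreciable base = $210,378 − $26,100 = $184,278.
Year 1: DB = ⌊$210,378 × 200%/8⌋ = $52,594; SL = ⌊$184,278/8⌋ = $23,034 → take DB $52,594. Book value $157,784.
Year 2: DB = ⌊$157,784 × 200%/8⌋ = $39,446; SL = ⌊$131,684/7⌋ = $18,812 → take DB $39,446. Book value $118,338.
Year 3: DB = ⌊$118,338 × 200%/8⌋ = $29,584; SL = ⌊$92,238/6⌋ = $15,373 → take DB $29,584. Book value $88,754.
Year 4: DB = ⌊$88,754 × 200%/8⌋ = $22,188; SL = ⌊$62,654/5⌋ = $12,530 → take DB $22,188. Book value $66,566.

$66,566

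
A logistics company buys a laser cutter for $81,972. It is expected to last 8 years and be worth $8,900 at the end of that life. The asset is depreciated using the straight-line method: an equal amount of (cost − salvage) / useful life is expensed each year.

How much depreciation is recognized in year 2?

Depreciable base = $81,972 − $8,900 = $73,072.
Annual expense = $73,072 / 8 = $9,134.

$9,134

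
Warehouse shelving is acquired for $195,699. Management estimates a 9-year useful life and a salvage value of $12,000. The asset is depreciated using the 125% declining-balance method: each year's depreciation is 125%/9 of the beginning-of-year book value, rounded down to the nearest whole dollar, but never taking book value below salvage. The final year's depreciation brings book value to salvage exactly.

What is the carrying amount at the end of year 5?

$92,660

Depreciable base = $195,699 − $12,000 = $183,699.
Year 1: ⌊$195,699 × 125%/9⌋ = $27,180. Book value $168,519.
Year 2: ⌊$168,519 × 125%/9⌋ = $23,405. Book value $145,114.
Year 3: ⌊$145,114 × 125%/9⌋ = $20,154. Book value $124,960.
Year 4: ⌊$124,960 × 125%/9⌋ = $17,355. Book value $107,605.
Year 5: ⌊$107,605 × 125%/9⌋ = $14,945. Book value $92,660.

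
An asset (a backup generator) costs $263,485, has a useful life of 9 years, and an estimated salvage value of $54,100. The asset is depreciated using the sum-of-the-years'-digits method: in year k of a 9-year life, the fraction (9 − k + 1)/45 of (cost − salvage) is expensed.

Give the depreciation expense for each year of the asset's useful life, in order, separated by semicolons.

Depreciable base = $263,485 − $54,100 = $209,385.
Sum of the years' digits = 9+8+7+6+5+4+3+2+1 = 45.
Year 1: $209,385 × 9/45 = $41,877. Book value $221,608.
Year 2: $209,385 × 8/45 = $37,224. Book value $184,384.
Year 3: $209,385 × 7/45 = $32,571. Book value $151,813.
Year 4: $209,385 × 6/45 = $27,918. Book value $123,895.
Year 5: $209,385 × 5/45 = $23,265. Book value $100,630.
Year 6: $209,385 × 4/45 = $18,612. Book value $82,018.
Year 7: $209,385 × 3/45 = $13,959. Book value $68,059.
Year 8: $209,385 × 2/45 = $9,306. Book value $58,753.
Year 9: $209,385 × 1/45 = $4,653. Book value $54,100.

$41,877; $37,224; $32,571; $27,918; $23,265; $18,612; $13,959; $9,306; $4,653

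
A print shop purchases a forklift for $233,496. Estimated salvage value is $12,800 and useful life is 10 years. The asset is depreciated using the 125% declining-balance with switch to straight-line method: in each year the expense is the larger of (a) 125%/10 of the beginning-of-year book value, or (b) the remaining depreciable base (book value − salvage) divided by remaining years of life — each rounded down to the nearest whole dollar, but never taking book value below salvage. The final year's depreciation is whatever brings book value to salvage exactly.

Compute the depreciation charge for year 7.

Depreciable base = $233,496 − $12,800 = $220,696.
Year 1: DB = ⌊$233,496 × 125%/10⌋ = $29,187; SL = ⌊$220,696/10⌋ = $22,069 → take DB $29,187. Book value $204,309.
Year 2: DB = ⌊$204,309 × 125%/10⌋ = $25,538; SL = ⌊$191,509/9⌋ = $21,278 → take DB $25,538. Book value $178,771.
Year 3: DB = ⌊$178,771 × 125%/10⌋ = $22,346; SL = ⌊$165,971/8⌋ = $20,746 → take DB $22,346. Book value $156,425.
Year 4: DB = ⌊$156,425 × 125%/10⌋ = $19,553; SL = ⌊$143,625/7⌋ = $20,517 → take SL $20,517. Book value $135,908.
Year 5: DB = ⌊$135,908 × 125%/10⌋ = $16,988; SL = ⌊$123,108/6⌋ = $20,518 → take SL $20,518. Book value $115,390.
Year 6: DB = ⌊$115,390 × 125%/10⌋ = $14,423; SL = ⌊$102,590/5⌋ = $20,518 → take SL $20,518. Book value $94,872.
Year 7: DB = ⌊$94,872 × 125%/10⌋ = $11,859; SL = ⌊$82,072/4⌋ = $20,518 → take SL $20,518. Book value $74,354.

$20,518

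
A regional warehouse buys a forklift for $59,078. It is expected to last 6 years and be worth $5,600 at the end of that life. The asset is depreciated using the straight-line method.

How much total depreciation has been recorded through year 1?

Depreciable base = $59,078 − $5,600 = $53,478.
Annual expense = $53,478 / 6 = $8,913.
End of year 1: book value $50,165.
Accumulated through year 1 = $59,078 − $50,165 = $8,913.

$8,913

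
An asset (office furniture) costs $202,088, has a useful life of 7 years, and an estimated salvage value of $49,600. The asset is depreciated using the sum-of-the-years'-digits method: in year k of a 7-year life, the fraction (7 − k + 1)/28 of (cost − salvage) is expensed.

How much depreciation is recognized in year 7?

Depreciable base = $202,088 − $49,600 = $152,488.
Sum of the years' digits = 7+6+5+4+3+2+1 = 28.
Year 1: $152,488 × 7/28 = $38,122. Book value $163,966.
Year 2: $152,488 × 6/28 = $32,676. Book value $131,290.
Year 3: $152,488 × 5/28 = $27,230. Book value $104,060.
Year 4: $152,488 × 4/28 = $21,784. Book value $82,276.
Year 5: $152,488 × 3/28 = $16,338. Book value $65,938.
Year 6: $152,488 × 2/28 = $10,892. Book value $55,046.
Year 7: $152,488 × 1/28 = $5,446. Book value $49,600.

$5,446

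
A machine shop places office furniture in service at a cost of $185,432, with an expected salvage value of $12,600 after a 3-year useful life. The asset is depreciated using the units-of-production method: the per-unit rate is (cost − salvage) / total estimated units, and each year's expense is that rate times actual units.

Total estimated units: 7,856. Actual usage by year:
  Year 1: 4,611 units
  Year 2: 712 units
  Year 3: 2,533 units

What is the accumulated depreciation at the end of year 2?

Depreciable base = $185,432 − $12,600 = $172,832.
Rate = $172,832 / 7,856 units = $22 per unit.
Year 1: 4,611 × $22 = $101,442. Book value $83,990.
Year 2: 712 × $22 = $15,664. Book value $68,326.
Accumulated through year 2 = $185,432 − $68,326 = $117,106.

$117,106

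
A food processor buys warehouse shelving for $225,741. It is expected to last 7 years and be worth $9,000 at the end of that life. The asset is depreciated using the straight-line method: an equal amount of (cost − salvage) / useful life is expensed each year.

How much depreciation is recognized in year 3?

Depreciable base = $225,741 − $9,000 = $216,741.
Annual expense = $216,741 / 7 = $30,963.

$30,963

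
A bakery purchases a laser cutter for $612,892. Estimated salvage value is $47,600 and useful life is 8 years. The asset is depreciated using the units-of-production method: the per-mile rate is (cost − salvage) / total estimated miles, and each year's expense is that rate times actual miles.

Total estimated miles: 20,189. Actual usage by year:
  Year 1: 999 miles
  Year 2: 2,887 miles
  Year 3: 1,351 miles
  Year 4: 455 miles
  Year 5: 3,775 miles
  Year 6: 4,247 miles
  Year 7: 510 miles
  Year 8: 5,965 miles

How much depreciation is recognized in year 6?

Depreciable base = $612,892 − $47,600 = $565,292.
Rate = $565,292 / 20,189 miles = $28 per mile.
Year 1: 999 × $28 = $27,972. Book value $584,920.
Year 2: 2,887 × $28 = $80,836. Book value $504,084.
Year 3: 1,351 × $28 = $37,828. Book value $466,256.
Year 4: 455 × $28 = $12,740. Book value $453,516.
Year 5: 3,775 × $28 = $105,700. Book value $347,816.
Year 6: 4,247 × $28 = $118,916. Book value $228,900.

$118,916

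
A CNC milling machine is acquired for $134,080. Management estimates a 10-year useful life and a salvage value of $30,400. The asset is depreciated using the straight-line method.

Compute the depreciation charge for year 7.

Depreciable base = $134,080 − $30,400 = $103,680.
Annual expense = $103,680 / 10 = $10,368.

$10,368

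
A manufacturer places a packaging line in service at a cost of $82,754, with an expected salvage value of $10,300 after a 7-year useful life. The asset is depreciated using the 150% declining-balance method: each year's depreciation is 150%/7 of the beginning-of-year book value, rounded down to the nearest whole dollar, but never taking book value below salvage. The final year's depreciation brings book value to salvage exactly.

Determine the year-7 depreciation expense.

$9,172

Depreciable base = $82,754 − $10,300 = $72,454.
Year 1: ⌊$82,754 × 150%/7⌋ = $17,733. Book value $65,021.
Year 2: ⌊$65,021 × 150%/7⌋ = $13,933. Book value $51,088.
Year 3: ⌊$51,088 × 150%/7⌋ = $10,947. Book value $40,141.
Year 4: ⌊$40,141 × 150%/7⌋ = $8,601. Book value $31,540.
Year 5: ⌊$31,540 × 150%/7⌋ = $6,758. Book value $24,782.
Year 6: ⌊$24,782 × 150%/7⌋ = $5,310. Book value $19,472.
Year 7 (final): $19,472 − $10,300 = $9,172. Book value $10,300.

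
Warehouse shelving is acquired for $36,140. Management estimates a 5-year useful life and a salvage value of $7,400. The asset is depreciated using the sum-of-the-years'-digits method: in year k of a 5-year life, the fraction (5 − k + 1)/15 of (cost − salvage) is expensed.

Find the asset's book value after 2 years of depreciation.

$18,896

Depreciable base = $36,140 − $7,400 = $28,740.
Sum of the years' digits = 5+4+3+2+1 = 15.
Year 1: $28,740 × 5/15 = $9,580. Book value $26,560.
Year 2: $28,740 × 4/15 = $7,664. Book value $18,896.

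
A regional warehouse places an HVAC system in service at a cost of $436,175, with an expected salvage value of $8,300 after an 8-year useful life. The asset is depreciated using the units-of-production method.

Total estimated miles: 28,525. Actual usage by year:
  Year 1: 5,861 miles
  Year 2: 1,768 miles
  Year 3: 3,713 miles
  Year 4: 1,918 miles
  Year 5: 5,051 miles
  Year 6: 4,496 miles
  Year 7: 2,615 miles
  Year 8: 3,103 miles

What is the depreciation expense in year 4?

Depreciable base = $436,175 − $8,300 = $427,875.
Rate = $427,875 / 28,525 miles = $15 per mile.
Year 1: 5,861 × $15 = $87,915. Book value $348,260.
Year 2: 1,768 × $15 = $26,520. Book value $321,740.
Year 3: 3,713 × $15 = $55,695. Book value $266,045.
Year 4: 1,918 × $15 = $28,770. Book value $237,275.

$28,770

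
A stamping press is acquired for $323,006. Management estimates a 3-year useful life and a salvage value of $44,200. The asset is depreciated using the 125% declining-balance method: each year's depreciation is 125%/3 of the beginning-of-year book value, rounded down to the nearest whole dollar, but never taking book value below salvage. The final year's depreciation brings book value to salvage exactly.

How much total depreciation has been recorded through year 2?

$213,093

Depreciable base = $323,006 − $44,200 = $278,806.
Year 1: ⌊$323,006 × 125%/3⌋ = $134,585. Book value $188,421.
Year 2: ⌊$188,421 × 125%/3⌋ = $78,508. Book value $109,913.
Accumulated through year 2 = $323,006 − $109,913 = $213,093.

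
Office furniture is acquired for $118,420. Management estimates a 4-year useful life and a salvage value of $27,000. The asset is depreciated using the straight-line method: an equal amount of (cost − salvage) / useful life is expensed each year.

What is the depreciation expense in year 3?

Depreciable base = $118,420 − $27,000 = $91,420.
Annual expense = $91,420 / 4 = $22,855.

$22,855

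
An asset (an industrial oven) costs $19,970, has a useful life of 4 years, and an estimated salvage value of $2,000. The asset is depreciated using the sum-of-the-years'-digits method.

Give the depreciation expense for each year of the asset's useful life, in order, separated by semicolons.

Depreciable base = $19,970 − $2,000 = $17,970.
Sum of the years' digits = 4+3+2+1 = 10.
Year 1: $17,970 × 4/10 = $7,188. Book value $12,782.
Year 2: $17,970 × 3/10 = $5,391. Book value $7,391.
Year 3: $17,970 × 2/10 = $3,594. Book value $3,797.
Year 4: $17,970 × 1/10 = $1,797. Book value $2,000.

$7,188; $5,391; $3,594; $1,797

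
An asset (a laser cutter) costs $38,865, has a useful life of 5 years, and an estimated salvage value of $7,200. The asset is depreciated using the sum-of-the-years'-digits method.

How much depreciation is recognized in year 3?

$6,333

Depreciable base = $38,865 − $7,200 = $31,665.
Sum of the years' digits = 5+4+3+2+1 = 15.
Year 1: $31,665 × 5/15 = $10,555. Book value $28,310.
Year 2: $31,665 × 4/15 = $8,444. Book value $19,866.
Year 3: $31,665 × 3/15 = $6,333. Book value $13,533.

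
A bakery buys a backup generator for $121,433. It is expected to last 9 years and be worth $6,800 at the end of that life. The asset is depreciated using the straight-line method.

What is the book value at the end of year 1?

$108,696

Depreciable base = $121,433 − $6,800 = $114,633.
Annual expense = $114,633 / 9 = $12,737.
End of year 1: book value $108,696.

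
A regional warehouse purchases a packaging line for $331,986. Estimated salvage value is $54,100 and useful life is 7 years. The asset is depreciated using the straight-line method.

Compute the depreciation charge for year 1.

Depreciable base = $331,986 − $54,100 = $277,886.
Annual expense = $277,886 / 7 = $39,698.

$39,698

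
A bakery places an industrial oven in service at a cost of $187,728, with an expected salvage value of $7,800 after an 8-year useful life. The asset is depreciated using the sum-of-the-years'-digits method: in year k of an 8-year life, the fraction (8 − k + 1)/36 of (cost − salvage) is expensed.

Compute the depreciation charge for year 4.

Depreciable base = $187,728 − $7,800 = $179,928.
Sum of the years' digits = 8+7+6+5+4+3+2+1 = 36.
Year 1: $179,928 × 8/36 = $39,984. Book value $147,744.
Year 2: $179,928 × 7/36 = $34,986. Book value $112,758.
Year 3: $179,928 × 6/36 = $29,988. Book value $82,770.
Year 4: $179,928 × 5/36 = $24,990. Book value $57,780.

$24,990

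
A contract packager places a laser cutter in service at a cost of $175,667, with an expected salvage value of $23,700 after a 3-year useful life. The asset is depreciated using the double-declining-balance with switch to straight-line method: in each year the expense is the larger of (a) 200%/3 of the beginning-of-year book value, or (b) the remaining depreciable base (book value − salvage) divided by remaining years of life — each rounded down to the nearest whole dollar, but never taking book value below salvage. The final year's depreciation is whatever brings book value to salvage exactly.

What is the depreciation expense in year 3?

$0

Depreciable base = $175,667 − $23,700 = $151,967.
Year 1: DB = ⌊$175,667 × 200%/3⌋ = $117,111; SL = ⌊$151,967/3⌋ = $50,655 → take DB $117,111. Book value $58,556.
Year 2: DB = ⌊$58,556 × 200%/3⌋ = $39,037; SL = ⌊$34,856/2⌋ = $17,428 → take DB $39,037, capped at $34,856. Book value $23,700.
Year 3 (final): $23,700 − $23,700 = $0. Book value $23,700.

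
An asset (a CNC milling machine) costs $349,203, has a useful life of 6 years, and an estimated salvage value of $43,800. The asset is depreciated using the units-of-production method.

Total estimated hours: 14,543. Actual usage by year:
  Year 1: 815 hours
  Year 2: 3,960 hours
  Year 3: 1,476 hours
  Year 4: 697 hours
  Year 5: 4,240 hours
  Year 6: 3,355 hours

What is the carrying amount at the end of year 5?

$114,255

Depreciable base = $349,203 − $43,800 = $305,403.
Rate = $305,403 / 14,543 hours = $21 per hour.
Year 1: 815 × $21 = $17,115. Book value $332,088.
Year 2: 3,960 × $21 = $83,160. Book value $248,928.
Year 3: 1,476 × $21 = $30,996. Book value $217,932.
Year 4: 697 × $21 = $14,637. Book value $203,295.
Year 5: 4,240 × $21 = $89,040. Book value $114,255.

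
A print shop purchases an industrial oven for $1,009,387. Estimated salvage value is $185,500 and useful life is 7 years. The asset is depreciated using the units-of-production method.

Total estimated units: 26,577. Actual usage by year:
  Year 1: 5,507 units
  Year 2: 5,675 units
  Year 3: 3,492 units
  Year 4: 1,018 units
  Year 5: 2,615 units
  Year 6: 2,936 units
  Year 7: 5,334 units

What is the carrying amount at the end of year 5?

$441,870

Depreciable base = $1,009,387 − $185,500 = $823,887.
Rate = $823,887 / 26,577 units = $31 per unit.
Year 1: 5,507 × $31 = $170,717. Book value $838,670.
Year 2: 5,675 × $31 = $175,925. Book value $662,745.
Year 3: 3,492 × $31 = $108,252. Book value $554,493.
Year 4: 1,018 × $31 = $31,558. Book value $522,935.
Year 5: 2,615 × $31 = $81,065. Book value $441,870.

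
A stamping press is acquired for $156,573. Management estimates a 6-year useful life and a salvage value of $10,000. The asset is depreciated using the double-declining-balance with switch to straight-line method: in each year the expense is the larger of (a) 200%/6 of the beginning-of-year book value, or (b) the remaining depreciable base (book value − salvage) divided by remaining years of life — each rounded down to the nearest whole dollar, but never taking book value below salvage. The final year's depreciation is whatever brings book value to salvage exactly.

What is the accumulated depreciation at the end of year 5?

$136,109

Depreciable base = $156,573 − $10,000 = $146,573.
Year 1: DB = ⌊$156,573 × 200%/6⌋ = $52,191; SL = ⌊$146,573/6⌋ = $24,428 → take DB $52,191. Book value $104,382.
Year 2: DB = ⌊$104,382 × 200%/6⌋ = $34,794; SL = ⌊$94,382/5⌋ = $18,876 → take DB $34,794. Book value $69,588.
Year 3: DB = ⌊$69,588 × 200%/6⌋ = $23,196; SL = ⌊$59,588/4⌋ = $14,897 → take DB $23,196. Book value $46,392.
Year 4: DB = ⌊$46,392 × 200%/6⌋ = $15,464; SL = ⌊$36,392/3⌋ = $12,130 → take DB $15,464. Book value $30,928.
Year 5: DB = ⌊$30,928 × 200%/6⌋ = $10,309; SL = ⌊$20,928/2⌋ = $10,464 → take SL $10,464. Book value $20,464.
Accumulated through year 5 = $156,573 − $20,464 = $136,109.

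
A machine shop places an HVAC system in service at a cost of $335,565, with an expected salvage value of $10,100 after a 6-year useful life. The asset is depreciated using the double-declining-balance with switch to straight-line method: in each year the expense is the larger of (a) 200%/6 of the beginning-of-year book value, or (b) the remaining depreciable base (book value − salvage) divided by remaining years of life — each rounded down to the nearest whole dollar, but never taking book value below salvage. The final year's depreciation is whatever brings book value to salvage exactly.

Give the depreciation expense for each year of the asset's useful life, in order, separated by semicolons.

Depreciable base = $335,565 − $10,100 = $325,465.
Year 1: DB = ⌊$335,565 × 200%/6⌋ = $111,855; SL = ⌊$325,465/6⌋ = $54,244 → take DB $111,855. Book value $223,710.
Year 2: DB = ⌊$223,710 × 200%/6⌋ = $74,570; SL = ⌊$213,610/5⌋ = $42,722 → take DB $74,570. Book value $149,140.
Year 3: DB = ⌊$149,140 × 200%/6⌋ = $49,713; SL = ⌊$139,040/4⌋ = $34,760 → take DB $49,713. Book value $99,427.
Year 4: DB = ⌊$99,427 × 200%/6⌋ = $33,142; SL = ⌊$89,327/3⌋ = $29,775 → take DB $33,142. Book value $66,285.
Year 5: DB = ⌊$66,285 × 200%/6⌋ = $22,095; SL = ⌊$56,185/2⌋ = $28,092 → take SL $28,092. Book value $38,193.
Year 6 (final): $38,193 − $10,100 = $28,093. Book value $10,100.

$111,855; $74,570; $49,713; $33,142; $28,092; $28,093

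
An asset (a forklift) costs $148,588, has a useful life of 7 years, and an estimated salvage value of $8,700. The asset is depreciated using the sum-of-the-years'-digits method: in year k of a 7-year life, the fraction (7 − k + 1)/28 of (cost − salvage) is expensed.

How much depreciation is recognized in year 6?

$9,992

Depreciable base = $148,588 − $8,700 = $139,888.
Sum of the years' digits = 7+6+5+4+3+2+1 = 28.
Year 1: $139,888 × 7/28 = $34,972. Book value $113,616.
Year 2: $139,888 × 6/28 = $29,976. Book value $83,640.
Year 3: $139,888 × 5/28 = $24,980. Book value $58,660.
Year 4: $139,888 × 4/28 = $19,984. Book value $38,676.
Year 5: $139,888 × 3/28 = $14,988. Book value $23,688.
Year 6: $139,888 × 2/28 = $9,992. Book value $13,696.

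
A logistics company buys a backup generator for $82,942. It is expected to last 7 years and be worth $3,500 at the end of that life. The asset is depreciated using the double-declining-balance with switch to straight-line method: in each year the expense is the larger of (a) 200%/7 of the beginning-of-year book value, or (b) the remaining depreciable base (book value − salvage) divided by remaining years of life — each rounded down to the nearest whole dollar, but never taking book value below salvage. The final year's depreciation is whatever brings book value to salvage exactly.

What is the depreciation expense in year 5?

Depreciable base = $82,942 − $3,500 = $79,442.
Year 1: DB = ⌊$82,942 × 200%/7⌋ = $23,697; SL = ⌊$79,442/7⌋ = $11,348 → take DB $23,697. Book value $59,245.
Year 2: DB = ⌊$59,245 × 200%/7⌋ = $16,927; SL = ⌊$55,745/6⌋ = $9,290 → take DB $16,927. Book value $42,318.
Year 3: DB = ⌊$42,318 × 200%/7⌋ = $12,090; SL = ⌊$38,818/5⌋ = $7,763 → take DB $12,090. Book value $30,228.
Year 4: DB = ⌊$30,228 × 200%/7⌋ = $8,636; SL = ⌊$26,728/4⌋ = $6,682 → take DB $8,636. Book value $21,592.
Year 5: DB = ⌊$21,592 × 200%/7⌋ = $6,169; SL = ⌊$18,092/3⌋ = $6,030 → take DB $6,169. Book value $15,423.

$6,169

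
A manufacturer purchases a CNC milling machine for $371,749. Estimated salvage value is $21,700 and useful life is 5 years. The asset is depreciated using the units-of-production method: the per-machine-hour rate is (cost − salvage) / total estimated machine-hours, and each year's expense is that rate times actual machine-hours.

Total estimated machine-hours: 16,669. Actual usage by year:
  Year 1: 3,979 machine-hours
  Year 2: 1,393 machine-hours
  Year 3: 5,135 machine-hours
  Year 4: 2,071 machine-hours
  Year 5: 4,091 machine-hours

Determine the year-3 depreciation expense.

$107,835

Depreciable base = $371,749 − $21,700 = $350,049.
Rate = $350,049 / 16,669 machine-hours = $21 per machine-hour.
Year 1: 3,979 × $21 = $83,559. Book value $288,190.
Year 2: 1,393 × $21 = $29,253. Book value $258,937.
Year 3: 5,135 × $21 = $107,835. Book value $151,102.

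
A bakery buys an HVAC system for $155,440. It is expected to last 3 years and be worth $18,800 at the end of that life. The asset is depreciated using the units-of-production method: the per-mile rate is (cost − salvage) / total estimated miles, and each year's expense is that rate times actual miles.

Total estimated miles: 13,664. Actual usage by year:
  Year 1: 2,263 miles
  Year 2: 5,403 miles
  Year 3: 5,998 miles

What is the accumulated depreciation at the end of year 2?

Depreciable base = $155,440 − $18,800 = $136,640.
Rate = $136,640 / 13,664 miles = $10 per mile.
Year 1: 2,263 × $10 = $22,630. Book value $132,810.
Year 2: 5,403 × $10 = $54,030. Book value $78,780.
Accumulated through year 2 = $155,440 − $78,780 = $76,660.

$76,660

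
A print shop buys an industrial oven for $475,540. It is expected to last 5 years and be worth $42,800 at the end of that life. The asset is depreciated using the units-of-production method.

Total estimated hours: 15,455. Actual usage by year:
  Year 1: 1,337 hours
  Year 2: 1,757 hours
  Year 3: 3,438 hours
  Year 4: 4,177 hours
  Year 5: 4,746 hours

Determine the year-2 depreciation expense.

Depreciable base = $475,540 − $42,800 = $432,740.
Rate = $432,740 / 15,455 hours = $28 per hour.
Year 1: 1,337 × $28 = $37,436. Book value $438,104.
Year 2: 1,757 × $28 = $49,196. Book value $388,908.

$49,196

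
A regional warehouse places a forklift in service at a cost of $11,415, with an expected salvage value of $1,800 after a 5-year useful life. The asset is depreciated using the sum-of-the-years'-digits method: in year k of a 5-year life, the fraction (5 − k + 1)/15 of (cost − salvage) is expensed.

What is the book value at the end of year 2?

Depreciable base = $11,415 − $1,800 = $9,615.
Sum of the years' digits = 5+4+3+2+1 = 15.
Year 1: $9,615 × 5/15 = $3,205. Book value $8,210.
Year 2: $9,615 × 4/15 = $2,564. Book value $5,646.

$5,646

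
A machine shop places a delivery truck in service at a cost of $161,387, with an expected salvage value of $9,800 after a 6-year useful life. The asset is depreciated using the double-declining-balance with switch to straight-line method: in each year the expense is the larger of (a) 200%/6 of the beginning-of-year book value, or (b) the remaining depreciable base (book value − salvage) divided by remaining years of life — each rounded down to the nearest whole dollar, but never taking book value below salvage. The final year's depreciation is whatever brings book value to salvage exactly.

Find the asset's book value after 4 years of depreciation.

$31,880

Depreciable base = $161,387 − $9,800 = $151,587.
Year 1: DB = ⌊$161,387 × 200%/6⌋ = $53,795; SL = ⌊$151,587/6⌋ = $25,264 → take DB $53,795. Book value $107,592.
Year 2: DB = ⌊$107,592 × 200%/6⌋ = $35,864; SL = ⌊$97,792/5⌋ = $19,558 → take DB $35,864. Book value $71,728.
Year 3: DB = ⌊$71,728 × 200%/6⌋ = $23,909; SL = ⌊$61,928/4⌋ = $15,482 → take DB $23,909. Book value $47,819.
Year 4: DB = ⌊$47,819 × 200%/6⌋ = $15,939; SL = ⌊$38,019/3⌋ = $12,673 → take DB $15,939. Book value $31,880.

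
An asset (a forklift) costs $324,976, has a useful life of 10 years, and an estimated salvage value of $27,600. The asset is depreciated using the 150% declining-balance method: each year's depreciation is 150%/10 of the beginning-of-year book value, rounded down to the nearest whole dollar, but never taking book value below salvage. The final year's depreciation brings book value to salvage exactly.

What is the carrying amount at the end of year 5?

$144,195

Depreciable base = $324,976 − $27,600 = $297,376.
Year 1: ⌊$324,976 × 150%/10⌋ = $48,746. Book value $276,230.
Year 2: ⌊$276,230 × 150%/10⌋ = $41,434. Book value $234,796.
Year 3: ⌊$234,796 × 150%/10⌋ = $35,219. Book value $199,577.
Year 4: ⌊$199,577 × 150%/10⌋ = $29,936. Book value $169,641.
Year 5: ⌊$169,641 × 150%/10⌋ = $25,446. Book value $144,195.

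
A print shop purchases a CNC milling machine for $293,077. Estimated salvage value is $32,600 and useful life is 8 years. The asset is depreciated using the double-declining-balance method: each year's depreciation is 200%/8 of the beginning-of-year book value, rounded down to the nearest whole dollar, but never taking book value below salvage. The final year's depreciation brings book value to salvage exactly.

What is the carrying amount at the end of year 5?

$69,549

Depreciable base = $293,077 − $32,600 = $260,477.
Year 1: ⌊$293,077 × 200%/8⌋ = $73,269. Book value $219,808.
Year 2: ⌊$219,808 × 200%/8⌋ = $54,952. Book value $164,856.
Year 3: ⌊$164,856 × 200%/8⌋ = $41,214. Book value $123,642.
Year 4: ⌊$123,642 × 200%/8⌋ = $30,910. Book value $92,732.
Year 5: ⌊$92,732 × 200%/8⌋ = $23,183. Book value $69,549.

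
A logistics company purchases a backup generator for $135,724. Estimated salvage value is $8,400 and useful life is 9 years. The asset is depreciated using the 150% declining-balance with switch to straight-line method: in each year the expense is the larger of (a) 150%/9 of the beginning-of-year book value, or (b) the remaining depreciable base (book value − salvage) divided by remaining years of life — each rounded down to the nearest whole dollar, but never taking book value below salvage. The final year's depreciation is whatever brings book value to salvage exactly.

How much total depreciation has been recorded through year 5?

$81,680

Depreciable base = $135,724 − $8,400 = $127,324.
Year 1: DB = ⌊$135,724 × 150%/9⌋ = $22,620; SL = ⌊$127,324/9⌋ = $14,147 → take DB $22,620. Book value $113,104.
Year 2: DB = ⌊$113,104 × 150%/9⌋ = $18,850; SL = ⌊$104,704/8⌋ = $13,088 → take DB $18,850. Book value $94,254.
Year 3: DB = ⌊$94,254 × 150%/9⌋ = $15,709; SL = ⌊$85,854/7⌋ = $12,264 → take DB $15,709. Book value $78,545.
Year 4: DB = ⌊$78,545 × 150%/9⌋ = $13,090; SL = ⌊$70,145/6⌋ = $11,690 → take DB $13,090. Book value $65,455.
Year 5: DB = ⌊$65,455 × 150%/9⌋ = $10,909; SL = ⌊$57,055/5⌋ = $11,411 → take SL $11,411. Book value $54,044.
Accumulated through year 5 = $135,724 − $54,044 = $81,680.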